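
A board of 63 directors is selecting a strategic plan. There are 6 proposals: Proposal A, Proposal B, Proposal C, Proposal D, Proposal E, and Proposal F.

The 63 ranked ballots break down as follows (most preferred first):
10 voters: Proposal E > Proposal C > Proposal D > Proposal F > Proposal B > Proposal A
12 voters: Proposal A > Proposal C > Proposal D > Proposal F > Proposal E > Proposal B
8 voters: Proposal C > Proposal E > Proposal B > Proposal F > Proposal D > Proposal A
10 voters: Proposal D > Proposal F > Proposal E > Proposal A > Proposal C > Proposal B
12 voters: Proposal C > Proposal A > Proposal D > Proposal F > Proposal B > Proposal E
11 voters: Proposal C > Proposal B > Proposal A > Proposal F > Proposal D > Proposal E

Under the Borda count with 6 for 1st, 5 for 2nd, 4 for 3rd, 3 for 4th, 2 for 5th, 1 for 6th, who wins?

Proposal C

Proposal A: 10×1 + 12×6 + 8×1 + 10×3 + 12×5 + 11×4 = 224
Proposal B: 10×2 + 12×1 + 8×4 + 10×1 + 12×2 + 11×5 = 153
Proposal C: 10×5 + 12×5 + 8×6 + 10×2 + 12×6 + 11×6 = 316
Proposal D: 10×4 + 12×4 + 8×2 + 10×6 + 12×4 + 11×2 = 234
Proposal E: 10×6 + 12×2 + 8×5 + 10×4 + 12×1 + 11×1 = 187
Proposal F: 10×3 + 12×3 + 8×3 + 10×5 + 12×3 + 11×3 = 209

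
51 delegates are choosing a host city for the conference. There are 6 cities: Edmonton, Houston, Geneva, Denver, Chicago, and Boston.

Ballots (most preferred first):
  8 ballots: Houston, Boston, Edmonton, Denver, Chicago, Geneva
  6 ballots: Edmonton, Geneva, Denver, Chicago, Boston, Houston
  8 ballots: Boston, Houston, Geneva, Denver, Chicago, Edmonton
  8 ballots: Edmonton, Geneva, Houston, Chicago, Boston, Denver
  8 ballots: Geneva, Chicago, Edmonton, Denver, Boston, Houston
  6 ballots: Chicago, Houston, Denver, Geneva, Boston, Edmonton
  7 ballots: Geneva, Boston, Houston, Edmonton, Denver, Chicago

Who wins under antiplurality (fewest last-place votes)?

Last-place votes: Edmonton 14, Houston 14, Geneva 8, Denver 8, Chicago 7, Boston 0.

Boston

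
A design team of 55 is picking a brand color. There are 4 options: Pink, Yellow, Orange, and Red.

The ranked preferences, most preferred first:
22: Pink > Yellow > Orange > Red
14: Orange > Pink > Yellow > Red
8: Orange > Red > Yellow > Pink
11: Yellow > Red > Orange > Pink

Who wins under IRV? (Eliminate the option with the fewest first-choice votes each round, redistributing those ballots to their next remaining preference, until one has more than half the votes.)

Orange

Round 1: Pink 22, Yellow 11, Orange 22, Red 0. Red eliminated.
Round 2: Pink 22, Yellow 11, Orange 22. Yellow eliminated.
Round 3: Pink 22, Orange 33. Orange has a majority (≥28).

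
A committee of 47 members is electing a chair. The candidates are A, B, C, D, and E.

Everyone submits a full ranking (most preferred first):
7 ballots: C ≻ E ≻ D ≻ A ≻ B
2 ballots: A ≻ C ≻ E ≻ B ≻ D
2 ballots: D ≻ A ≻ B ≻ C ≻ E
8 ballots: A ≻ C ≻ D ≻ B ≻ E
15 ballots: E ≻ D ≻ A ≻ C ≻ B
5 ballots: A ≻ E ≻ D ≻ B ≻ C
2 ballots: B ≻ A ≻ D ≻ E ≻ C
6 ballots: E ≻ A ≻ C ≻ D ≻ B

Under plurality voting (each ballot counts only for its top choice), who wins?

E

First-place votes: A 15, B 2, C 7, D 2, E 21.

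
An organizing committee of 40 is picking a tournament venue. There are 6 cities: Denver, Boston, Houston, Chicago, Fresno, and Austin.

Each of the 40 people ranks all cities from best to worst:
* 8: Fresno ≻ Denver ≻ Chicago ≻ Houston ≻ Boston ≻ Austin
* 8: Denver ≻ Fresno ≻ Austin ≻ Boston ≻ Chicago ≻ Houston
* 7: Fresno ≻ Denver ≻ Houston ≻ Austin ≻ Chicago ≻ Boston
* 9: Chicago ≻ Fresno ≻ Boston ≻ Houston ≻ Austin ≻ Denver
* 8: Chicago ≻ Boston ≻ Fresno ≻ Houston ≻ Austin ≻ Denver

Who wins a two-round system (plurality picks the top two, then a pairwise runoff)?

Fresno

Round 1 first-place votes: Denver 8, Boston 0, Houston 0, Chicago 17, Fresno 15, Austin 0. Chicago and Fresno advance.
Runoff: Chicago is ranked above Fresno on 17 ballots, Fresno above Chicago on 23.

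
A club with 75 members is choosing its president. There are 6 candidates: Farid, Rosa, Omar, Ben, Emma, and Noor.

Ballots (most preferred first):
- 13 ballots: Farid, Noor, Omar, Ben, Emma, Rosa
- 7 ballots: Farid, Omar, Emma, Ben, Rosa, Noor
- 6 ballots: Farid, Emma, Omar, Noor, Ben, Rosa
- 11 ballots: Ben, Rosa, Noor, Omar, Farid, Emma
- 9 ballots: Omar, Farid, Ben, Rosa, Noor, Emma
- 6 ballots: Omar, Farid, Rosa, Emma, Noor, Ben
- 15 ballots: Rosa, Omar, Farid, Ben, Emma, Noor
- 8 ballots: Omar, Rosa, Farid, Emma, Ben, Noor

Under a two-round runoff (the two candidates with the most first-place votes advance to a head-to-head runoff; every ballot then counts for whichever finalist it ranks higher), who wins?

Round 1 first-place votes: Farid 26, Rosa 15, Omar 23, Ben 11, Emma 0, Noor 0. Farid and Omar advance.
Runoff: Farid is ranked above Omar on 26 ballots, Omar above Farid on 49.

Omar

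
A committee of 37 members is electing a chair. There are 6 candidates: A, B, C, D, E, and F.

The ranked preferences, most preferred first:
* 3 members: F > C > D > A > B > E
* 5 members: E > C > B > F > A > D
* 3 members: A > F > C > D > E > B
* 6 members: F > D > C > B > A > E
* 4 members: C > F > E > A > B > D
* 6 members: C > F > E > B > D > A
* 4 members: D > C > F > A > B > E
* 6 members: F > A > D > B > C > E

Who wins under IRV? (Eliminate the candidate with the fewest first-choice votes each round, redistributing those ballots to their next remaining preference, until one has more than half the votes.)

C

Round 1: A 3, B 0, C 10, D 4, E 5, F 15. B eliminated.
Round 2: A 3, C 10, D 4, E 5, F 15. A eliminated.
Round 3: C 10, D 4, E 5, F 18. D eliminated.
Round 4: C 14, E 5, F 18. E eliminated.
Round 5: C 19, F 18. C has a majority (≥19).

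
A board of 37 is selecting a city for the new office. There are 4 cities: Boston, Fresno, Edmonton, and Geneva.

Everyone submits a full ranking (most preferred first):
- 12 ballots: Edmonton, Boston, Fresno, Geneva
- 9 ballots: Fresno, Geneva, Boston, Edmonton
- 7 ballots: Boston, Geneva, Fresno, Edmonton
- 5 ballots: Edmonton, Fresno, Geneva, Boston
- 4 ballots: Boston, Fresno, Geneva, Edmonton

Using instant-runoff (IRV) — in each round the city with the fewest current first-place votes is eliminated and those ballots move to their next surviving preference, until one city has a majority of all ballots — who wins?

Round 1: Boston 11, Fresno 9, Edmonton 17, Geneva 0. Geneva eliminated.
Round 2: Boston 11, Fresno 9, Edmonton 17. Fresno eliminated.
Round 3: Boston 20, Edmonton 17. Boston has a majority (≥19).

Boston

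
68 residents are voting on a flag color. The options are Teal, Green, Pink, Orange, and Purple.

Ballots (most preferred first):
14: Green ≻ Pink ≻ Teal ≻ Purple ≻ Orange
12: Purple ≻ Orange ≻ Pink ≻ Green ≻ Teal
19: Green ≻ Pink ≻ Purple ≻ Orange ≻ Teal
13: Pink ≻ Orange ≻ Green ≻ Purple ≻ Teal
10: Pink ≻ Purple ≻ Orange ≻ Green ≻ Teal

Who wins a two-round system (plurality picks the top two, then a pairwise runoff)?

Round 1 first-place votes: Teal 0, Green 33, Pink 23, Orange 0, Purple 12. Green and Pink advance.
Runoff: Green is ranked above Pink on 33 ballots, Pink above Green on 35.

Pink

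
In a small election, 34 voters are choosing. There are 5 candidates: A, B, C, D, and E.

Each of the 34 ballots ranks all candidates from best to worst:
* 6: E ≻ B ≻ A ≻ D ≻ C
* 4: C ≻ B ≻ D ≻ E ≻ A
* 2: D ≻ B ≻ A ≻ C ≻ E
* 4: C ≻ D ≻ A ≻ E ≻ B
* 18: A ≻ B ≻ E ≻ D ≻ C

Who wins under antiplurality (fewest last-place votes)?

Last-place votes: A 4, B 4, C 24, D 0, E 2.

D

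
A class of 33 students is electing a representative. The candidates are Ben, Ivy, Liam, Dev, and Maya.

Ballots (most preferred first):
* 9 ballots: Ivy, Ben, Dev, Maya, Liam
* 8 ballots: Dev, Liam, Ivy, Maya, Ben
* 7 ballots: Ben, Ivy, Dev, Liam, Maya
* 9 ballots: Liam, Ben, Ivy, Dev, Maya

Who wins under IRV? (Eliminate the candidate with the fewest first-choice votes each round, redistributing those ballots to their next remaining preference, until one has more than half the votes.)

Round 1: Ben 7, Ivy 9, Liam 9, Dev 8, Maya 0. Maya eliminated.
Round 2: Ben 7, Ivy 9, Liam 9, Dev 8. Ben eliminated.
Round 3: Ivy 16, Liam 9, Dev 8. Dev eliminated.
Round 4: Ivy 16, Liam 17. Liam has a majority (≥17).

Liam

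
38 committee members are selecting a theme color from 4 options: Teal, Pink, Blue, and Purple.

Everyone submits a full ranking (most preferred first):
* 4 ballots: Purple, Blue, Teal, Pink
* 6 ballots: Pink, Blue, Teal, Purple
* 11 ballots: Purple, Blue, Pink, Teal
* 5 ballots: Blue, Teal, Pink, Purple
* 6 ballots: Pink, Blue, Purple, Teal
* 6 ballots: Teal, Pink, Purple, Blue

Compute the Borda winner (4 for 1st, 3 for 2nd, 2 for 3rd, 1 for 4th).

Blue

Teal: 4×2 + 6×2 + 11×1 + 5×3 + 6×1 + 6×4 = 76
Pink: 4×1 + 6×4 + 11×2 + 5×2 + 6×4 + 6×3 = 102
Blue: 4×3 + 6×3 + 11×3 + 5×4 + 6×3 + 6×1 = 107
Purple: 4×4 + 6×1 + 11×4 + 5×1 + 6×2 + 6×2 = 95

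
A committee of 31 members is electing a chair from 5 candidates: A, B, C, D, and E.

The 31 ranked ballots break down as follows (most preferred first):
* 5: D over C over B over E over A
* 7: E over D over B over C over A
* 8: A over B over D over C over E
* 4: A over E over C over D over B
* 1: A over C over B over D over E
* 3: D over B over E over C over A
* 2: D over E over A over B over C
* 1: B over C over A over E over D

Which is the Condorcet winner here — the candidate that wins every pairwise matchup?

D vs A: 17–14
D vs B: 21–10
D vs C: 25–6
D vs E: 19–12
D beats every other candidate.

D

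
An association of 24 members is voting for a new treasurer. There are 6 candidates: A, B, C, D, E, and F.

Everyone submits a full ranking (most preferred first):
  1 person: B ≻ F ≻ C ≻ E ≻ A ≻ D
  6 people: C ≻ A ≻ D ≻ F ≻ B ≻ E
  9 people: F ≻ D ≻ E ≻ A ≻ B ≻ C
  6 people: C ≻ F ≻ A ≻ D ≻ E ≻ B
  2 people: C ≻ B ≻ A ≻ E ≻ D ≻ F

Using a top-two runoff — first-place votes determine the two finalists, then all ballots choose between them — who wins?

Round 1 first-place votes: A 0, B 1, C 14, D 0, E 0, F 9. C and F advance.
Runoff: C is ranked above F on 14 ballots, F above C on 10.

C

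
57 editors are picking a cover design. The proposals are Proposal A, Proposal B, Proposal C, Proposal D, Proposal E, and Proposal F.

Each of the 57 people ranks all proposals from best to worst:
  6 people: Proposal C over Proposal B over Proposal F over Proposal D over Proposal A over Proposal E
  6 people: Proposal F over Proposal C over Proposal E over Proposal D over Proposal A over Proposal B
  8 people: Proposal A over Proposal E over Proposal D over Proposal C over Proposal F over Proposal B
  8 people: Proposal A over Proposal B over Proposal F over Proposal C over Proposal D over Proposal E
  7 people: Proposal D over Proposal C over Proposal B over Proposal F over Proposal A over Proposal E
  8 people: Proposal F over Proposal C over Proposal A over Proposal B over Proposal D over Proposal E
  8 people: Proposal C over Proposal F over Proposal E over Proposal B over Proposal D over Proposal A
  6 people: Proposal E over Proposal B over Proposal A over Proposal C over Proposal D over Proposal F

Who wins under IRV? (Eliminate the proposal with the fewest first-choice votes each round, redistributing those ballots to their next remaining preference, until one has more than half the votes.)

Round 1: Proposal A 16, Proposal B 0, Proposal C 14, Proposal D 7, Proposal E 6, Proposal F 14. Proposal B eliminated.
Round 2: Proposal A 16, Proposal C 14, Proposal D 7, Proposal E 6, Proposal F 14. Proposal E eliminated.
Round 3: Proposal A 22, Proposal C 14, Proposal D 7, Proposal F 14. Proposal D eliminated.
Round 4: Proposal A 22, Proposal C 21, Proposal F 14. Proposal F eliminated.
Round 5: Proposal A 22, Proposal C 35. Proposal C has a majority (≥29).

Proposal C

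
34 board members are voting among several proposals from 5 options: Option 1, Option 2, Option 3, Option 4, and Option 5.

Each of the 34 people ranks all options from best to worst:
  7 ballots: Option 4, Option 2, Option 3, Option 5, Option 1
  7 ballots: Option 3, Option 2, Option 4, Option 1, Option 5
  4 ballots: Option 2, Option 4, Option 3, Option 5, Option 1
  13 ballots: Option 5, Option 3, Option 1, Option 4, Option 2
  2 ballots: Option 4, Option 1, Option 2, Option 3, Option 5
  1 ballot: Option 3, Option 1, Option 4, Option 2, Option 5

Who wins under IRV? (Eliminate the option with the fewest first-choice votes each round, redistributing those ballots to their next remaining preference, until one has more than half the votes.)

Round 1: Option 1 0, Option 2 4, Option 3 8, Option 4 9, Option 5 13. Option 1 eliminated.
Round 2: Option 2 4, Option 3 8, Option 4 9, Option 5 13. Option 2 eliminated.
Round 3: Option 3 8, Option 4 13, Option 5 13. Option 3 eliminated.
Round 4: Option 4 21, Option 5 13. Option 4 has a majority (≥18).

Option 4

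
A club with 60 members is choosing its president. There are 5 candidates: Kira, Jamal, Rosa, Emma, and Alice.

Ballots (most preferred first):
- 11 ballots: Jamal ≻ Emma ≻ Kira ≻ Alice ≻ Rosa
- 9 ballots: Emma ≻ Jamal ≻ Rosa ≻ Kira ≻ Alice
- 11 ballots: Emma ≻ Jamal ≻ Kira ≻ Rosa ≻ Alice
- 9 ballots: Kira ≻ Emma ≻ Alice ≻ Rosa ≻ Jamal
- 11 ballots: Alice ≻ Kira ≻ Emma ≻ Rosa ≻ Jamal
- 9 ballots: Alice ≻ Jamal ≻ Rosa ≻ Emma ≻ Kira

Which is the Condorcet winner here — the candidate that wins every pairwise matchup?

Emma vs Kira: 40–20
Emma vs Jamal: 40–20
Emma vs Rosa: 51–9
Emma vs Alice: 40–20
Emma beats every other candidate.

Emma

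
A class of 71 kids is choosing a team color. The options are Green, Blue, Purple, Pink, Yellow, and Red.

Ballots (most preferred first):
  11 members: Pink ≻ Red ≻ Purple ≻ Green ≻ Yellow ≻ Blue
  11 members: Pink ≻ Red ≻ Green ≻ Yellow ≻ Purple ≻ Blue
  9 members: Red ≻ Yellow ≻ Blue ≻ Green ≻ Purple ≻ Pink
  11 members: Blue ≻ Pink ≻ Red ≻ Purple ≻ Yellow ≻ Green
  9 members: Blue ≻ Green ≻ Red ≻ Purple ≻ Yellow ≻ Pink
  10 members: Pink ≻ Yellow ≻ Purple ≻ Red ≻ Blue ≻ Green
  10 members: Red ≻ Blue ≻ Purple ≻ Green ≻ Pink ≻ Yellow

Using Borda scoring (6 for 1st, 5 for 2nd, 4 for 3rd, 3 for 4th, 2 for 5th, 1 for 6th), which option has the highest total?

Green: 11×3 + 11×4 + 9×3 + 11×1 + 9×5 + 10×1 + 10×3 = 200
Blue: 11×1 + 11×1 + 9×4 + 11×6 + 9×6 + 10×2 + 10×5 = 248
Purple: 11×4 + 11×2 + 9×2 + 11×3 + 9×3 + 10×4 + 10×4 = 224
Pink: 11×6 + 11×6 + 9×1 + 11×5 + 9×1 + 10×6 + 10×2 = 285
Yellow: 11×2 + 11×3 + 9×5 + 11×2 + 9×2 + 10×5 + 10×1 = 200
Red: 11×5 + 11×5 + 9×6 + 11×4 + 9×4 + 10×3 + 10×6 = 334

Red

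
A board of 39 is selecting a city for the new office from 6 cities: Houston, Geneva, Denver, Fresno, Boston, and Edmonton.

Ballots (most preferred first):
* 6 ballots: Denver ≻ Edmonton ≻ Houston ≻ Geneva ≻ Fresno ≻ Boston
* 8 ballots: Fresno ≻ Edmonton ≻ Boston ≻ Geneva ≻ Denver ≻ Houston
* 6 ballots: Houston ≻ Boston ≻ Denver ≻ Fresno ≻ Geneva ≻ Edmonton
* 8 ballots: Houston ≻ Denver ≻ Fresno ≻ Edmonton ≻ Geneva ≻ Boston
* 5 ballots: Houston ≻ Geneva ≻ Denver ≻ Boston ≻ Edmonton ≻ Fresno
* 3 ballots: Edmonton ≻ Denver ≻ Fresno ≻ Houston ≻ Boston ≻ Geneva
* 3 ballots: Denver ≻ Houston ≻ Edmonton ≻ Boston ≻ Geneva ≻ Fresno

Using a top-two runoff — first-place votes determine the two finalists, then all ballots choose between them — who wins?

Denver

Round 1 first-place votes: Houston 19, Geneva 0, Denver 9, Fresno 8, Boston 0, Edmonton 3. Houston and Denver advance.
Runoff: Houston is ranked above Denver on 19 ballots, Denver above Houston on 20.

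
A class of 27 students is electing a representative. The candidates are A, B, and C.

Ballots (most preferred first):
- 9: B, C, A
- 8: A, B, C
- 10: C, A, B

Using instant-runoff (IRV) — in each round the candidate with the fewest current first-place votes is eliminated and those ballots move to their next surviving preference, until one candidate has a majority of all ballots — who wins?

B

Round 1: A 8, B 9, C 10. A eliminated.
Round 2: B 17, C 10. B has a majority (≥14).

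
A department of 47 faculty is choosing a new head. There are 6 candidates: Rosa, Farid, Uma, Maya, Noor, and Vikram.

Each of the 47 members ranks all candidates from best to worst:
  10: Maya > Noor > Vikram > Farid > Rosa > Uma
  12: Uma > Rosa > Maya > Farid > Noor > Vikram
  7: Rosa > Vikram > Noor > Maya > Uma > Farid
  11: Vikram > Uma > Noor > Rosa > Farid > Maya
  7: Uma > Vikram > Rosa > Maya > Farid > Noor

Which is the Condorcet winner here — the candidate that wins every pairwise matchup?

Vikram

Vikram vs Rosa: 28–19
Vikram vs Farid: 35–12
Vikram vs Uma: 28–19
Vikram vs Maya: 25–22
Vikram vs Noor: 25–22
Vikram beats every other candidate.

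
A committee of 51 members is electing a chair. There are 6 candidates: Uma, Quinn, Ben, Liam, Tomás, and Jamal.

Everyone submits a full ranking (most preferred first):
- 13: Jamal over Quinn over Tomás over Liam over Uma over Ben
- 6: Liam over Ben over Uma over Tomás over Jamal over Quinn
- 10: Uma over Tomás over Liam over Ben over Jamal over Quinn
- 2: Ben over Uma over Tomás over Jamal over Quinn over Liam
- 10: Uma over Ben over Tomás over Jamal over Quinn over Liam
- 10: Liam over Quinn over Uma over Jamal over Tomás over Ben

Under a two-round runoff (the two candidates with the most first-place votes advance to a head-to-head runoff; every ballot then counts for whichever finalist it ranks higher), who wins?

Round 1 first-place votes: Uma 20, Quinn 0, Ben 2, Liam 16, Tomás 0, Jamal 13. Uma and Liam advance.
Runoff: Uma is ranked above Liam on 22 ballots, Liam above Uma on 29.

Liam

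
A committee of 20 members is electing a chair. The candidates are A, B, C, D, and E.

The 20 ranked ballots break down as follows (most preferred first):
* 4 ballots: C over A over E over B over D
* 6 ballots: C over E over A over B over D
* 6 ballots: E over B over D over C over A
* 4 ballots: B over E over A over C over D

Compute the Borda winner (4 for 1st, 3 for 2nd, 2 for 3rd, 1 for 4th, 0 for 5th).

A: 4×3 + 6×2 + 6×0 + 4×2 = 32
B: 4×1 + 6×1 + 6×3 + 4×4 = 44
C: 4×4 + 6×4 + 6×1 + 4×1 = 50
D: 4×0 + 6×0 + 6×2 + 4×0 = 12
E: 4×2 + 6×3 + 6×4 + 4×3 = 62

E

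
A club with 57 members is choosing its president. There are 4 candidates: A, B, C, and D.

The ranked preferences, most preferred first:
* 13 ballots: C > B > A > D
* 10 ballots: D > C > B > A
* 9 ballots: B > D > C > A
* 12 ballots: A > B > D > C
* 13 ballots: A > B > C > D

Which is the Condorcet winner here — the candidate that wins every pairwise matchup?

B

B vs A: 32–25
B vs C: 34–23
B vs D: 47–10
B beats every other candidate.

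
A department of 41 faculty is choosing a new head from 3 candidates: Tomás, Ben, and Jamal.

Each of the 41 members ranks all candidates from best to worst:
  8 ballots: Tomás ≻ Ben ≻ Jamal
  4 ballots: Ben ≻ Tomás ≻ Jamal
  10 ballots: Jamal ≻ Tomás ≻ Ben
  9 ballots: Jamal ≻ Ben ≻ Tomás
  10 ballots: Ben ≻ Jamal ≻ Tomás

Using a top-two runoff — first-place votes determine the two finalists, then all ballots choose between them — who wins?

Round 1 first-place votes: Tomás 8, Ben 14, Jamal 19. Jamal and Ben advance.
Runoff: Jamal is ranked above Ben on 19 ballots, Ben above Jamal on 22.

Ben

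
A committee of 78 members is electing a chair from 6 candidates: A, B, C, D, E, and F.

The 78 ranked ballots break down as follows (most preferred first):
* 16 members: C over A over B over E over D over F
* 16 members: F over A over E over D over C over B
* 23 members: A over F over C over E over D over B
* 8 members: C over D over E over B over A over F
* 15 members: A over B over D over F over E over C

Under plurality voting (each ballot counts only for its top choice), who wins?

First-place votes: A 38, B 0, C 24, D 0, E 0, F 16.

A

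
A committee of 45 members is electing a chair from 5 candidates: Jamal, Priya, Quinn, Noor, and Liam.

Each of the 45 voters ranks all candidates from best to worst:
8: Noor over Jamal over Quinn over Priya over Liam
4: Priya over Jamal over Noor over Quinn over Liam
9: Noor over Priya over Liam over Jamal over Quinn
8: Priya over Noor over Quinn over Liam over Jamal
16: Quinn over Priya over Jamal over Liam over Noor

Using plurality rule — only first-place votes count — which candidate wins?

First-place votes: Jamal 0, Priya 12, Quinn 16, Noor 17, Liam 0.

Noor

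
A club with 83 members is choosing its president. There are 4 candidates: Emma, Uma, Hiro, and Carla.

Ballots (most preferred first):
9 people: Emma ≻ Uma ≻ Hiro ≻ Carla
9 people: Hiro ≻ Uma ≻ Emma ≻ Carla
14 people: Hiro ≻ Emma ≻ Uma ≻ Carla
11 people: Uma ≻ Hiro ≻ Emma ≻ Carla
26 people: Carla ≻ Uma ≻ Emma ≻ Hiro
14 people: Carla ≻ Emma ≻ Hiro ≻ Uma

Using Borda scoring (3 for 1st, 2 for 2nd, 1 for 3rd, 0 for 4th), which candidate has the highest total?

Uma

Emma: 9×3 + 9×1 + 14×2 + 11×1 + 26×1 + 14×2 = 129
Uma: 9×2 + 9×2 + 14×1 + 11×3 + 26×2 + 14×0 = 135
Hiro: 9×1 + 9×3 + 14×3 + 11×2 + 26×0 + 14×1 = 114
Carla: 9×0 + 9×0 + 14×0 + 11×0 + 26×3 + 14×3 = 120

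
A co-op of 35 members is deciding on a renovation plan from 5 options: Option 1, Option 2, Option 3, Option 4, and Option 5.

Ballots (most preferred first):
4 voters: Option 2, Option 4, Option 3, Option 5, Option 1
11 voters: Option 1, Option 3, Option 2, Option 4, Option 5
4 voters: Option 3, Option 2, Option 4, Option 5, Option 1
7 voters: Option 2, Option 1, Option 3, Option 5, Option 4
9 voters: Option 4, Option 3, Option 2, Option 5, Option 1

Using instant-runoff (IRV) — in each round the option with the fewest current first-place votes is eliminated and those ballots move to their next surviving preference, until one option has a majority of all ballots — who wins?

Round 1: Option 1 11, Option 2 11, Option 3 4, Option 4 9, Option 5 0. Option 5 eliminated.
Round 2: Option 1 11, Option 2 11, Option 3 4, Option 4 9. Option 3 eliminated.
Round 3: Option 1 11, Option 2 15, Option 4 9. Option 4 eliminated.
Round 4: Option 1 11, Option 2 24. Option 2 has a majority (≥18).

Option 2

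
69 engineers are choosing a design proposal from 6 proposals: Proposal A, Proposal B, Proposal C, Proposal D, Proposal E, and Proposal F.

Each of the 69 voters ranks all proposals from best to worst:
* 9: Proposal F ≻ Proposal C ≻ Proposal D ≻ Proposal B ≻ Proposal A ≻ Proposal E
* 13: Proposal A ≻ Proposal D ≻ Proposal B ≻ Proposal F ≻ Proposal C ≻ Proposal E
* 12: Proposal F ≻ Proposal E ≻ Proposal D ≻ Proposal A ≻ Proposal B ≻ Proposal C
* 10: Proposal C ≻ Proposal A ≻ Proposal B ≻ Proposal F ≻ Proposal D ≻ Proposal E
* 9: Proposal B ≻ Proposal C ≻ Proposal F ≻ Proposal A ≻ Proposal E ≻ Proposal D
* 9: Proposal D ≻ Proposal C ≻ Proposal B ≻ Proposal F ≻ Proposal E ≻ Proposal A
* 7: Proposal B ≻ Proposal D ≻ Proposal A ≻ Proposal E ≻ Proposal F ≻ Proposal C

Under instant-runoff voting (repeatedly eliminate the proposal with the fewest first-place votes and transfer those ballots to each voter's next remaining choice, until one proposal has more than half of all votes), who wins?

Proposal B

Round 1: Proposal A 13, Proposal B 16, Proposal C 10, Proposal D 9, Proposal E 0, Proposal F 21. Proposal E eliminated.
Round 2: Proposal A 13, Proposal B 16, Proposal C 10, Proposal D 9, Proposal F 21. Proposal D eliminated.
Round 3: Proposal A 13, Proposal B 16, Proposal C 19, Proposal F 21. Proposal A eliminated.
Round 4: Proposal B 29, Proposal C 19, Proposal F 21. Proposal C eliminated.
Round 5: Proposal B 48, Proposal F 21. Proposal B has a majority (≥35).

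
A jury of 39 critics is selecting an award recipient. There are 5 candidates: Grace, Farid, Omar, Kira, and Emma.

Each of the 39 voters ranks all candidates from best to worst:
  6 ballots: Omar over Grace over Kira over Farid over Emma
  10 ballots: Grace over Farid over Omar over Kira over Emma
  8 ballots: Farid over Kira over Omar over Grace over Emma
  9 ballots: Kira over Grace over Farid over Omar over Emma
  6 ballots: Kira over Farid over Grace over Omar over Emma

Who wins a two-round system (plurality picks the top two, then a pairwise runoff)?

Kira

Round 1 first-place votes: Grace 10, Farid 8, Omar 6, Kira 15, Emma 0. Kira and Grace advance.
Runoff: Kira is ranked above Grace on 23 ballots, Grace above Kira on 16.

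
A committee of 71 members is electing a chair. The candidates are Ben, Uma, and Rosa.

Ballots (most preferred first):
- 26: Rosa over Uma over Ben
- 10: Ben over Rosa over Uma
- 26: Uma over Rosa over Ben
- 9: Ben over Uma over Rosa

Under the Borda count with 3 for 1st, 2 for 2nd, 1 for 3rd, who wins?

Ben: 26×1 + 10×3 + 26×1 + 9×3 = 109
Uma: 26×2 + 10×1 + 26×3 + 9×2 = 158
Rosa: 26×3 + 10×2 + 26×2 + 9×1 = 159

Rosa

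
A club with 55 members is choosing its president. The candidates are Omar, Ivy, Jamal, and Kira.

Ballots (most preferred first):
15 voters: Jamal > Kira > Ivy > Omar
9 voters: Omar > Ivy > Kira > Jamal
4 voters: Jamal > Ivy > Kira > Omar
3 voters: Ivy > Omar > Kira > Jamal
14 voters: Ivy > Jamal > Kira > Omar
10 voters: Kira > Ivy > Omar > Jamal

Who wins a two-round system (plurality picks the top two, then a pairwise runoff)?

Ivy

Round 1 first-place votes: Omar 9, Ivy 17, Jamal 19, Kira 10. Jamal and Ivy advance.
Runoff: Jamal is ranked above Ivy on 19 ballots, Ivy above Jamal on 36.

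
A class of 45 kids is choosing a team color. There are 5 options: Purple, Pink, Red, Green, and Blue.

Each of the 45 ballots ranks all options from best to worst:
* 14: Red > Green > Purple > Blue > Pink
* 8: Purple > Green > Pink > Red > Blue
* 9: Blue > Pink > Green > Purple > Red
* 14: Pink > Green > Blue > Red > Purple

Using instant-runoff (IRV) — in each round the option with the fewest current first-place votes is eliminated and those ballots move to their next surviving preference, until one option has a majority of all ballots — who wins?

Pink

Round 1: Purple 8, Pink 14, Red 14, Green 0, Blue 9. Green eliminated.
Round 2: Purple 8, Pink 14, Red 14, Blue 9. Purple eliminated.
Round 3: Pink 22, Red 14, Blue 9. Blue eliminated.
Round 4: Pink 31, Red 14. Pink has a majority (≥23).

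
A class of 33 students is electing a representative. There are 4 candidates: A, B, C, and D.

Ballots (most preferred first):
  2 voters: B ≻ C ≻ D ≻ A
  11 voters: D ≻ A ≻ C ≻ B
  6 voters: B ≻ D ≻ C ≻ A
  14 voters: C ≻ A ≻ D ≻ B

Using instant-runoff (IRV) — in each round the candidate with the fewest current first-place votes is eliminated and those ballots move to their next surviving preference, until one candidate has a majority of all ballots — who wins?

D

Round 1: A 0, B 8, C 14, D 11. A eliminated.
Round 2: B 8, C 14, D 11. B eliminated.
Round 3: C 16, D 17. D has a majority (≥17).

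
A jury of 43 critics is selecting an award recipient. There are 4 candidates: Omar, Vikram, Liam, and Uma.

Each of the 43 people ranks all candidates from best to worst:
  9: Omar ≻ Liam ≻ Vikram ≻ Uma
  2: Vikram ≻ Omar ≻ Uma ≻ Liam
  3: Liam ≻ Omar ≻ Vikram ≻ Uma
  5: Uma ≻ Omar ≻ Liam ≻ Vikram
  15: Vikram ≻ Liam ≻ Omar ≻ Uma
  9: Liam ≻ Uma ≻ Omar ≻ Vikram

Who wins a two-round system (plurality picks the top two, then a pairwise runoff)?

Liam

Round 1 first-place votes: Omar 9, Vikram 17, Liam 12, Uma 5. Vikram and Liam advance.
Runoff: Vikram is ranked above Liam on 17 ballots, Liam above Vikram on 26.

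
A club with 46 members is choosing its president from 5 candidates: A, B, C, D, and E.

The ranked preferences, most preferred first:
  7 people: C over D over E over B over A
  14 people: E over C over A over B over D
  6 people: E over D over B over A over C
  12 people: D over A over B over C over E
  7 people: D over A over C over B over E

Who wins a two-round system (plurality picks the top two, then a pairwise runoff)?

Round 1 first-place votes: A 0, B 0, C 7, D 19, E 20. E and D advance.
Runoff: E is ranked above D on 20 ballots, D above E on 26.

D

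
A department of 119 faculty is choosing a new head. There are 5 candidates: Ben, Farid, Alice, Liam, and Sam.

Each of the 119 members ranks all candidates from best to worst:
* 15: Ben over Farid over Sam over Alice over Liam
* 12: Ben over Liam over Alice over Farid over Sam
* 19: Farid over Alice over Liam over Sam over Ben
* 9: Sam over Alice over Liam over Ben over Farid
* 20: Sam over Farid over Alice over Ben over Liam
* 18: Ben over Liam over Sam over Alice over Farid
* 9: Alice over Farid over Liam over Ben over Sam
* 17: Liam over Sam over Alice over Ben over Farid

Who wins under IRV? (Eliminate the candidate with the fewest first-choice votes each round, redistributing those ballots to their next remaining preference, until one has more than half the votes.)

Round 1: Ben 45, Farid 19, Alice 9, Liam 17, Sam 29. Alice eliminated.
Round 2: Ben 45, Farid 28, Liam 17, Sam 29. Liam eliminated.
Round 3: Ben 45, Farid 28, Sam 46. Farid eliminated.
Round 4: Ben 54, Sam 65. Sam has a majority (≥60).

Sam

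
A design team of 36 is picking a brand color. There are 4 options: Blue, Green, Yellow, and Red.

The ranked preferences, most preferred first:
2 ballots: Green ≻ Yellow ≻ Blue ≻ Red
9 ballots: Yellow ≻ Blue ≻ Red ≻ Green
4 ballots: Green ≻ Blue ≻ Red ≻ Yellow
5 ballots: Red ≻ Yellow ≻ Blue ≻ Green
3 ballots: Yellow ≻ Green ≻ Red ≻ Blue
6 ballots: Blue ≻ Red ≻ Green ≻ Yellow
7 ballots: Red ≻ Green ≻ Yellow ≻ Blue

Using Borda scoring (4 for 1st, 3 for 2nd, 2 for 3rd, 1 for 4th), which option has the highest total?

Blue: 2×2 + 9×3 + 4×3 + 5×2 + 3×1 + 6×4 + 7×1 = 87
Green: 2×4 + 9×1 + 4×4 + 5×1 + 3×3 + 6×2 + 7×3 = 80
Yellow: 2×3 + 9×4 + 4×1 + 5×3 + 3×4 + 6×1 + 7×2 = 93
Red: 2×1 + 9×2 + 4×2 + 5×4 + 3×2 + 6×3 + 7×4 = 100

Red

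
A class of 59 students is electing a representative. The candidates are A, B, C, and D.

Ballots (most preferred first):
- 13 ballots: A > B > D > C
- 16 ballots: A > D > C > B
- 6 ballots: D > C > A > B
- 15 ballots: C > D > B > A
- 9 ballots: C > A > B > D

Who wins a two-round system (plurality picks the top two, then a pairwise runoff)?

Round 1 first-place votes: A 29, B 0, C 24, D 6. A and C advance.
Runoff: A is ranked above C on 29 ballots, C above A on 30.

C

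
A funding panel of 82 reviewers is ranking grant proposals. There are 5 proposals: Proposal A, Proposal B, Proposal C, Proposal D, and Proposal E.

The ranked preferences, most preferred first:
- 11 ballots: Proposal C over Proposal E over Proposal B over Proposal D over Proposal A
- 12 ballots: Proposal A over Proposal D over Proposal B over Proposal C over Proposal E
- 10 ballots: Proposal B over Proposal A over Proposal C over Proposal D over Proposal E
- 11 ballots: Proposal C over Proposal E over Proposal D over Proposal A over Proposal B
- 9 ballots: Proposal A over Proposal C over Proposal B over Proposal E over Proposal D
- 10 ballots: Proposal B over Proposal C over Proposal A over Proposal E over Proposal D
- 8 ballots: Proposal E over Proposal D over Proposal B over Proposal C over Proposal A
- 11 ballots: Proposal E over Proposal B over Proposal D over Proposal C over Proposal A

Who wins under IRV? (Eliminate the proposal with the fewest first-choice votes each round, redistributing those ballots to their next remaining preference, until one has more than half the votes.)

Round 1: Proposal A 21, Proposal B 20, Proposal C 22, Proposal D 0, Proposal E 19. Proposal D eliminated.
Round 2: Proposal A 21, Proposal B 20, Proposal C 22, Proposal E 19. Proposal E eliminated.
Round 3: Proposal A 21, Proposal B 39, Proposal C 22. Proposal A eliminated.
Round 4: Proposal B 51, Proposal C 31. Proposal B has a majority (≥42).

Proposal B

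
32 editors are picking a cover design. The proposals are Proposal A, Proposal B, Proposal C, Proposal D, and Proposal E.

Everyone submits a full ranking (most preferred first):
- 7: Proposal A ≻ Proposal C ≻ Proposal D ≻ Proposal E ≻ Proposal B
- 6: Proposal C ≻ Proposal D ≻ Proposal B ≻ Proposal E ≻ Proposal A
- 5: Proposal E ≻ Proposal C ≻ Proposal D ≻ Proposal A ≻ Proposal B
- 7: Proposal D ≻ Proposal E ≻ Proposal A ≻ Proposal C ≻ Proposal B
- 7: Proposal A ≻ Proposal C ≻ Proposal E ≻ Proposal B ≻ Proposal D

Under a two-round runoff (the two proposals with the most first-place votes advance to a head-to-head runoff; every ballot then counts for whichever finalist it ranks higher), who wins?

Round 1 first-place votes: Proposal A 14, Proposal B 0, Proposal C 6, Proposal D 7, Proposal E 5. Proposal A and Proposal D advance.
Runoff: Proposal A is ranked above Proposal D on 14 ballots, Proposal D above Proposal A on 18.

Proposal D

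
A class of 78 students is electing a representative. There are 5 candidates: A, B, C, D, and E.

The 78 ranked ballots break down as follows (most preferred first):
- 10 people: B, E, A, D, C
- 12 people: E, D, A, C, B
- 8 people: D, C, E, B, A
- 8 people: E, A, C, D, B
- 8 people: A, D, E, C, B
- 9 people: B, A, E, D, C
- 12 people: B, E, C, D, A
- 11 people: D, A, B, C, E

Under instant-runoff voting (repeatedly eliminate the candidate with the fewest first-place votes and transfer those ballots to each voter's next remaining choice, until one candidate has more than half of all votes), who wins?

Round 1: A 8, B 31, C 0, D 19, E 20. C eliminated.
Round 2: A 8, B 31, D 19, E 20. A eliminated.
Round 3: B 31, D 27, E 20. E eliminated.
Round 4: B 31, D 47. D has a majority (≥40).

D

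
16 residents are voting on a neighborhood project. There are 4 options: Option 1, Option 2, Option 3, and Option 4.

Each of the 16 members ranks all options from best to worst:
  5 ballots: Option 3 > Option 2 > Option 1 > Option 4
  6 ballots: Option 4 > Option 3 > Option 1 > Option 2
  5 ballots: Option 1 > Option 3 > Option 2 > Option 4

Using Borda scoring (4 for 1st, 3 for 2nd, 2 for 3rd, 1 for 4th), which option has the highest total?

Option 3

Option 1: 5×2 + 6×2 + 5×4 = 42
Option 2: 5×3 + 6×1 + 5×2 = 31
Option 3: 5×4 + 6×3 + 5×3 = 53
Option 4: 5×1 + 6×4 + 5×1 = 34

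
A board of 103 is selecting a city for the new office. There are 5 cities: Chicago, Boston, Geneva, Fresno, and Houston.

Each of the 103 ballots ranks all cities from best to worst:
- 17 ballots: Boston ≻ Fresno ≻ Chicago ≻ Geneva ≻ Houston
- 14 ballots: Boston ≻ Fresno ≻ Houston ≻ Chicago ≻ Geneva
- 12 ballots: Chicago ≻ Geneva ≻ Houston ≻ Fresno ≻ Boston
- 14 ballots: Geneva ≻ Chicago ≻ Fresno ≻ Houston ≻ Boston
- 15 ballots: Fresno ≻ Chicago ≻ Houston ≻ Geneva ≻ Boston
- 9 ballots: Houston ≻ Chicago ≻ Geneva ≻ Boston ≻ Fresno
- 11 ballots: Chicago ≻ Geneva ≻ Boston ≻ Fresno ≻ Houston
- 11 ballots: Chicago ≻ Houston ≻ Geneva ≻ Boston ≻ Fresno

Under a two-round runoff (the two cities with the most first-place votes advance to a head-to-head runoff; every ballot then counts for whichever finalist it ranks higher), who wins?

Round 1 first-place votes: Chicago 34, Boston 31, Geneva 14, Fresno 15, Houston 9. Chicago and Boston advance.
Runoff: Chicago is ranked above Boston on 72 ballots, Boston above Chicago on 31.

Chicago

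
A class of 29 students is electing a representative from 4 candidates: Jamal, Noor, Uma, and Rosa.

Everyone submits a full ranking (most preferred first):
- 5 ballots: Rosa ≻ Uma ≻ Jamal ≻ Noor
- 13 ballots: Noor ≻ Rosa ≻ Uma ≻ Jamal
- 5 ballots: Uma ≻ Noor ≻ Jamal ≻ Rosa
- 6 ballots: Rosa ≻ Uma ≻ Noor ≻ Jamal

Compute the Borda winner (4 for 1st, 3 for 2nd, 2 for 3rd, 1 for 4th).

Jamal: 5×2 + 13×1 + 5×2 + 6×1 = 39
Noor: 5×1 + 13×4 + 5×3 + 6×2 = 84
Uma: 5×3 + 13×2 + 5×4 + 6×3 = 79
Rosa: 5×4 + 13×3 + 5×1 + 6×4 = 88

Rosa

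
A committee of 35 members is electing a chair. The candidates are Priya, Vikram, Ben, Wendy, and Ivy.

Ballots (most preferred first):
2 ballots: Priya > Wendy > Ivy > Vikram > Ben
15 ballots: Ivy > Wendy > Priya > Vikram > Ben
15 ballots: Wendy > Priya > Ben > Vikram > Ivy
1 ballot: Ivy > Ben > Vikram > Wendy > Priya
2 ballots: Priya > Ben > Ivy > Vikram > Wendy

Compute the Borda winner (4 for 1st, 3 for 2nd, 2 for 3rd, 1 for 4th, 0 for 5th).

Priya: 2×4 + 15×2 + 15×3 + 1×0 + 2×4 = 91
Vikram: 2×1 + 15×1 + 15×1 + 1×2 + 2×1 = 36
Ben: 2×0 + 15×0 + 15×2 + 1×3 + 2×3 = 39
Wendy: 2×3 + 15×3 + 15×4 + 1×1 + 2×0 = 112
Ivy: 2×2 + 15×4 + 15×0 + 1×4 + 2×2 = 72

Wendy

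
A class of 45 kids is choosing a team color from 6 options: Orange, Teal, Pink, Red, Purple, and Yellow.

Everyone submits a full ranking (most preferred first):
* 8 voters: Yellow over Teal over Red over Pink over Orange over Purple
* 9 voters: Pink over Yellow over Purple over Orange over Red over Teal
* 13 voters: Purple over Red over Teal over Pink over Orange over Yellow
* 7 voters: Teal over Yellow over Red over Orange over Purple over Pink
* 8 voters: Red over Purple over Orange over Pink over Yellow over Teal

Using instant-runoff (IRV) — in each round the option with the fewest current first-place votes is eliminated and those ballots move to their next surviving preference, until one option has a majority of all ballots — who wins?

Round 1: Orange 0, Teal 7, Pink 9, Red 8, Purple 13, Yellow 8. Orange eliminated.
Round 2: Teal 7, Pink 9, Red 8, Purple 13, Yellow 8. Teal eliminated.
Round 3: Pink 9, Red 8, Purple 13, Yellow 15. Red eliminated.
Round 4: Pink 9, Purple 21, Yellow 15. Pink eliminated.
Round 5: Purple 21, Yellow 24. Yellow has a majority (≥23).

Yellow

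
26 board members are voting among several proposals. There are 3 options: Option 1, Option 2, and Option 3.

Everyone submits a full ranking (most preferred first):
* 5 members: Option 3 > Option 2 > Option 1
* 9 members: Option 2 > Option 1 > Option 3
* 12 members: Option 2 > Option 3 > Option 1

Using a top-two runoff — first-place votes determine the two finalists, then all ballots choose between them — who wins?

Round 1 first-place votes: Option 1 0, Option 2 21, Option 3 5. Option 2 and Option 3 advance.
Runoff: Option 2 is ranked above Option 3 on 21 ballots, Option 3 above Option 2 on 5.

Option 2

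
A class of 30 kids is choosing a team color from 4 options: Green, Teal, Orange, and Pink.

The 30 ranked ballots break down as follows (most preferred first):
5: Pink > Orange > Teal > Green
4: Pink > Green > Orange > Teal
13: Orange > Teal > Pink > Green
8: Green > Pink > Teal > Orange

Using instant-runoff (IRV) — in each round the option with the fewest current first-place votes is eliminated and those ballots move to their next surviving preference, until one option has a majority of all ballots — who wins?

Round 1: Green 8, Teal 0, Orange 13, Pink 9. Teal eliminated.
Round 2: Green 8, Orange 13, Pink 9. Green eliminated.
Round 3: Orange 13, Pink 17. Pink has a majority (≥16).

Pink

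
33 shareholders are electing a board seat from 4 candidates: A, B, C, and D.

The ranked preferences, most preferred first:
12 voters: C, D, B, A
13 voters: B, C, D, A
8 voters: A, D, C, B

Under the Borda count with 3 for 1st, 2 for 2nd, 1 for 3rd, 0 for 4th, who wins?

C

A: 12×0 + 13×0 + 8×3 = 24
B: 12×1 + 13×3 + 8×0 = 51
C: 12×3 + 13×2 + 8×1 = 70
D: 12×2 + 13×1 + 8×2 = 53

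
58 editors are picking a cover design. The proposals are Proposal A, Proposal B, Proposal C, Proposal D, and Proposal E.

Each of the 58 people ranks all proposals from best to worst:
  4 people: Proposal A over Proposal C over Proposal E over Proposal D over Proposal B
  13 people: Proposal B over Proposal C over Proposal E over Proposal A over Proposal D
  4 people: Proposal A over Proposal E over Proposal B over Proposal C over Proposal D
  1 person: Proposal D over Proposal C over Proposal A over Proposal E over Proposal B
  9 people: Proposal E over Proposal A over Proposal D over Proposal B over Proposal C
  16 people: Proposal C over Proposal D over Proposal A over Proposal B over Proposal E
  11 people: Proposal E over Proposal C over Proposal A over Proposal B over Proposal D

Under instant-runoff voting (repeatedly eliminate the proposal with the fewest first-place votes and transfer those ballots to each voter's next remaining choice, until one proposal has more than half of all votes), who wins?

Proposal C

Round 1: Proposal A 8, Proposal B 13, Proposal C 16, Proposal D 1, Proposal E 20. Proposal D eliminated.
Round 2: Proposal A 8, Proposal B 13, Proposal C 17, Proposal E 20. Proposal A eliminated.
Round 3: Proposal B 13, Proposal C 21, Proposal E 24. Proposal B eliminated.
Round 4: Proposal C 34, Proposal E 24. Proposal C has a majority (≥30).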